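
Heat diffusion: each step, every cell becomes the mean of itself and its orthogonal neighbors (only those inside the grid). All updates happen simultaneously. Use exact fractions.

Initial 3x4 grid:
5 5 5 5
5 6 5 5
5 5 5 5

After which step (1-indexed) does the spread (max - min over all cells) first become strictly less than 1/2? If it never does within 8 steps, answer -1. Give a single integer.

Step 1: max=21/4, min=5, spread=1/4
  -> spread < 1/2 first at step 1
Step 2: max=523/100, min=5, spread=23/100
Step 3: max=24811/4800, min=2013/400, spread=131/960
Step 4: max=222551/43200, min=36391/7200, spread=841/8640
Step 5: max=88942051/17280000, min=7293373/1440000, spread=56863/691200
Step 6: max=799134341/155520000, min=65789543/12960000, spread=386393/6220800
Step 7: max=319433723131/62208000000, min=26340358813/5184000000, spread=26795339/497664000
Step 8: max=19146215714129/3732480000000, min=1582286149667/311040000000, spread=254051069/5971968000

Answer: 1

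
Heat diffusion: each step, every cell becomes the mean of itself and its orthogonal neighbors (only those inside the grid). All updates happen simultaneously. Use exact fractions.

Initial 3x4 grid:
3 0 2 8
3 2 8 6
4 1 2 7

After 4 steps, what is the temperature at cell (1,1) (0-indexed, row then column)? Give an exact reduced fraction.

Step 1: cell (1,1) = 14/5
Step 2: cell (1,1) = 69/25
Step 3: cell (1,1) = 4741/1500
Step 4: cell (1,1) = 285509/90000
Full grid after step 4:
  57791/21600 25723/8000 878741/216000 628861/129600
  596161/216000 285509/90000 1521961/360000 4192199/864000
  182173/64800 719521/216000 296747/72000 7781/1600

Answer: 285509/90000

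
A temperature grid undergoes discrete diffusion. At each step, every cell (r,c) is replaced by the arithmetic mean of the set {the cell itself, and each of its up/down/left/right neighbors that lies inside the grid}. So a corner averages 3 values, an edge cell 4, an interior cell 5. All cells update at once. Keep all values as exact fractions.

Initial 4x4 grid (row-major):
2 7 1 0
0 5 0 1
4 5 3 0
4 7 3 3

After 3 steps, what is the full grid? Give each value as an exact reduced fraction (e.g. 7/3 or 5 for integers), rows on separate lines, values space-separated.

Answer: 2233/720 6989/2400 14551/7200 611/432
4067/1200 6051/2000 13837/6000 5093/3600
4519/1200 7423/2000 1071/400 33/16
3101/720 9533/2400 1609/480 1769/720

Derivation:
After step 1:
  3 15/4 2 2/3
  11/4 17/5 2 1/4
  13/4 24/5 11/5 7/4
  5 19/4 4 2
After step 2:
  19/6 243/80 101/48 35/36
  31/10 167/50 197/100 7/6
  79/20 92/25 59/20 31/20
  13/3 371/80 259/80 31/12
After step 3:
  2233/720 6989/2400 14551/7200 611/432
  4067/1200 6051/2000 13837/6000 5093/3600
  4519/1200 7423/2000 1071/400 33/16
  3101/720 9533/2400 1609/480 1769/720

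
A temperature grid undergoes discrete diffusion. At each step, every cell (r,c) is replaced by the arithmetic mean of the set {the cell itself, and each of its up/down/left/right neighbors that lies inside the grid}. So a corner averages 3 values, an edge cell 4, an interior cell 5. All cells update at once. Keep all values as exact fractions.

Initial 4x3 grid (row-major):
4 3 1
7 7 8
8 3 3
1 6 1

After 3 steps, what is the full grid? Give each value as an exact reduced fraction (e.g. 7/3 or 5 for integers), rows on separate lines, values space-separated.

Answer: 1337/270 13567/2880 3167/720
7547/1440 2887/600 91/20
2329/480 2819/600 2981/720
137/30 11531/2880 8429/2160

Derivation:
After step 1:
  14/3 15/4 4
  13/2 28/5 19/4
  19/4 27/5 15/4
  5 11/4 10/3
After step 2:
  179/36 1081/240 25/6
  1291/240 26/5 181/40
  433/80 89/20 517/120
  25/6 989/240 59/18
After step 3:
  1337/270 13567/2880 3167/720
  7547/1440 2887/600 91/20
  2329/480 2819/600 2981/720
  137/30 11531/2880 8429/2160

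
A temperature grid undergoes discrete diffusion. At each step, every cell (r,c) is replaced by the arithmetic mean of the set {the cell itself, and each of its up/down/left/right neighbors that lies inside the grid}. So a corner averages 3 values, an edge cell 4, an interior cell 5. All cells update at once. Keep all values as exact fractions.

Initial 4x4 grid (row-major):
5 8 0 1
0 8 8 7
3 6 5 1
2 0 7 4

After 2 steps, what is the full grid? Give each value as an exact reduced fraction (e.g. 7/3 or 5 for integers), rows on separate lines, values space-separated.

Answer: 163/36 119/24 533/120 67/18
205/48 101/20 51/10 503/120
769/240 223/50 473/100 179/40
49/18 829/240 343/80 49/12

Derivation:
After step 1:
  13/3 21/4 17/4 8/3
  4 6 28/5 17/4
  11/4 22/5 27/5 17/4
  5/3 15/4 4 4
After step 2:
  163/36 119/24 533/120 67/18
  205/48 101/20 51/10 503/120
  769/240 223/50 473/100 179/40
  49/18 829/240 343/80 49/12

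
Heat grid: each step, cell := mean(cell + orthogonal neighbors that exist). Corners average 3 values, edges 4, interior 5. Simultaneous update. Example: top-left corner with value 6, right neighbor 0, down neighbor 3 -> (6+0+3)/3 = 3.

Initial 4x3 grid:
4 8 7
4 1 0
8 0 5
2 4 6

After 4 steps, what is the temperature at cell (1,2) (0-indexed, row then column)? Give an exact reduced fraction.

Step 1: cell (1,2) = 13/4
Step 2: cell (1,2) = 17/5
Step 3: cell (1,2) = 2281/600
Step 4: cell (1,2) = 22589/6000
Full grid after step 4:
  279257/64800 897689/216000 44197/10800
  862079/216000 710837/180000 22589/6000
  834679/216000 654037/180000 1379/375
  242587/64800 12676/3375 38927/10800

Answer: 22589/6000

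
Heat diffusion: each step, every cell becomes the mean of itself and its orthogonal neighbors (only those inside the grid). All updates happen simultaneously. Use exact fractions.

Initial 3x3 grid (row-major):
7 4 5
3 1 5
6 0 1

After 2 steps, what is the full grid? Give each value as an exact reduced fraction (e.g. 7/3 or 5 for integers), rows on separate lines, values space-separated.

After step 1:
  14/3 17/4 14/3
  17/4 13/5 3
  3 2 2
After step 2:
  79/18 971/240 143/36
  871/240 161/50 46/15
  37/12 12/5 7/3

Answer: 79/18 971/240 143/36
871/240 161/50 46/15
37/12 12/5 7/3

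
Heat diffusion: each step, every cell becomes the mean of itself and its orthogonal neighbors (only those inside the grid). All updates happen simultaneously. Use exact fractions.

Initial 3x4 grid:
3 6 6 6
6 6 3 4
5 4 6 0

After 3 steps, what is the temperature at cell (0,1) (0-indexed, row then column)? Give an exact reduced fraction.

Answer: 1231/240

Derivation:
Step 1: cell (0,1) = 21/4
Step 2: cell (0,1) = 41/8
Step 3: cell (0,1) = 1231/240
Full grid after step 3:
  365/72 1231/240 3473/720 2023/432
  76/15 121/25 5543/1200 11857/2880
  353/72 1141/240 2963/720 1687/432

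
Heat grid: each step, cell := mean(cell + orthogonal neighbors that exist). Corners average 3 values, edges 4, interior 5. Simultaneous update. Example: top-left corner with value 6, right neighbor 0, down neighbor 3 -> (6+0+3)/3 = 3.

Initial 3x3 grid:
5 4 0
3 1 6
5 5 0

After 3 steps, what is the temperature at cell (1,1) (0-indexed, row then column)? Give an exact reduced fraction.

Step 1: cell (1,1) = 19/5
Step 2: cell (1,1) = 143/50
Step 3: cell (1,1) = 10171/3000
Full grid after step 3:
  71/20 21833/7200 6533/2160
  24533/7200 10171/3000 4499/1600
  7973/2160 5099/1600 3419/1080

Answer: 10171/3000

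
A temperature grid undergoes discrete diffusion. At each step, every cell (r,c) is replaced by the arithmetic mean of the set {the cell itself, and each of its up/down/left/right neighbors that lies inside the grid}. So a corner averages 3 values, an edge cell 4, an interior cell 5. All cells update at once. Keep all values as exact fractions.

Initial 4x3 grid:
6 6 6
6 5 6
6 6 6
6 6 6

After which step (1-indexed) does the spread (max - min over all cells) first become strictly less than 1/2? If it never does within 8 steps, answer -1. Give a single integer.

Answer: 1

Derivation:
Step 1: max=6, min=23/4, spread=1/4
  -> spread < 1/2 first at step 1
Step 2: max=6, min=577/100, spread=23/100
Step 3: max=2387/400, min=27989/4800, spread=131/960
Step 4: max=42809/7200, min=252649/43200, spread=841/8640
Step 5: max=8546627/1440000, min=101137949/17280000, spread=56863/691200
Step 6: max=76770457/12960000, min=911585659/155520000, spread=386393/6220800
Step 7: max=30683641187/5184000000, min=364854276869/62208000000, spread=26795339/497664000
Step 8: max=1839153850333/311040000000, min=21911064285871/3732480000000, spread=254051069/5971968000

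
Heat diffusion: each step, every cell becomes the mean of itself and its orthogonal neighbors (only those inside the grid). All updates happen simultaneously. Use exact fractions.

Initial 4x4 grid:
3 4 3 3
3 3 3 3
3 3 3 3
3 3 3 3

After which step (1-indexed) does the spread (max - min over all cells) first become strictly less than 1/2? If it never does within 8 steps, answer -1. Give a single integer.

Answer: 1

Derivation:
Step 1: max=10/3, min=3, spread=1/3
  -> spread < 1/2 first at step 1
Step 2: max=391/120, min=3, spread=31/120
Step 3: max=3451/1080, min=3, spread=211/1080
Step 4: max=340843/108000, min=3, spread=16843/108000
Step 5: max=3054643/972000, min=27079/9000, spread=130111/972000
Step 6: max=91122367/29160000, min=1627159/540000, spread=3255781/29160000
Step 7: max=2724753691/874800000, min=1631107/540000, spread=82360351/874800000
Step 8: max=81483316891/26244000000, min=294106441/97200000, spread=2074577821/26244000000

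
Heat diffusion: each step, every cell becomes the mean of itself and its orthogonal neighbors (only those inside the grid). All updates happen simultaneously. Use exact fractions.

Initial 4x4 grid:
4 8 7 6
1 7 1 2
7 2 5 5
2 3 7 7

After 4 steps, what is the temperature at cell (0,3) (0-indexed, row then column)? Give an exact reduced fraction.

Step 1: cell (0,3) = 5
Step 2: cell (0,3) = 14/3
Step 3: cell (0,3) = 3463/720
Step 4: cell (0,3) = 101689/21600
Full grid after step 4:
  62113/12960 514219/108000 58343/12000 101689/21600
  945593/216000 166507/36000 274211/60000 37657/8000
  302651/72000 254713/60000 836573/180000 202591/43200
  28889/7200 157003/36000 99761/21600 317447/64800

Answer: 101689/21600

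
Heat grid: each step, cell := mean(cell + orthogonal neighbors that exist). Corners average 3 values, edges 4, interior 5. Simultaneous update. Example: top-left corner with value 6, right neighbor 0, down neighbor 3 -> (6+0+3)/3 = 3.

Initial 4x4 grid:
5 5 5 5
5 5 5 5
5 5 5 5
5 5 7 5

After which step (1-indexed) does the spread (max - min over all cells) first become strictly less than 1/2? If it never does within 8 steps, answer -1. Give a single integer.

Answer: 3

Derivation:
Step 1: max=17/3, min=5, spread=2/3
Step 2: max=331/60, min=5, spread=31/60
Step 3: max=2911/540, min=5, spread=211/540
  -> spread < 1/2 first at step 3
Step 4: max=286843/54000, min=5, spread=16843/54000
Step 5: max=2568643/486000, min=22579/4500, spread=130111/486000
Step 6: max=76542367/14580000, min=1357159/270000, spread=3255781/14580000
Step 7: max=2287353691/437400000, min=1361107/270000, spread=82360351/437400000
Step 8: max=68361316891/13122000000, min=245506441/48600000, spread=2074577821/13122000000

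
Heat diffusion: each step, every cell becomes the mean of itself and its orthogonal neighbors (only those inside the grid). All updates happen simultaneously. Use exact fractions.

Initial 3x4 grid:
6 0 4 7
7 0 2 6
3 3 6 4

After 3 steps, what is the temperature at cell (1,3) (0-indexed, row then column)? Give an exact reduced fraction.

Step 1: cell (1,3) = 19/4
Step 2: cell (1,3) = 387/80
Step 3: cell (1,3) = 4213/960
Full grid after step 3:
  7559/2160 4891/1440 5393/1440 4733/1080
  1283/360 2029/600 1533/400 4213/960
  7859/2160 5101/1440 5563/1440 4813/1080

Answer: 4213/960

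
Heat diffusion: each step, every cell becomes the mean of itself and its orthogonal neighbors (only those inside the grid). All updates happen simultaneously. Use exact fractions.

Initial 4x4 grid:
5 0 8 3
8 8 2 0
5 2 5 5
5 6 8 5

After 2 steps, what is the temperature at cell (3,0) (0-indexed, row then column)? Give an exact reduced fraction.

Answer: 187/36

Derivation:
Step 1: cell (3,0) = 16/3
Step 2: cell (3,0) = 187/36
Full grid after step 2:
  193/36 101/24 503/120 113/36
  119/24 511/100 15/4 871/240
  661/120 477/100 479/100 333/80
  187/36 1307/240 433/80 21/4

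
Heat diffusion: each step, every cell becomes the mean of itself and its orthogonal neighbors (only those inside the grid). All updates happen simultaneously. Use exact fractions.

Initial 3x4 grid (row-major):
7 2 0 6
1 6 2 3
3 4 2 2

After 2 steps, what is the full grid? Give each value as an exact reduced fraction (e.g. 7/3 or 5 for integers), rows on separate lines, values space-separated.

After step 1:
  10/3 15/4 5/2 3
  17/4 3 13/5 13/4
  8/3 15/4 5/2 7/3
After step 2:
  34/9 151/48 237/80 35/12
  53/16 347/100 277/100 671/240
  32/9 143/48 671/240 97/36

Answer: 34/9 151/48 237/80 35/12
53/16 347/100 277/100 671/240
32/9 143/48 671/240 97/36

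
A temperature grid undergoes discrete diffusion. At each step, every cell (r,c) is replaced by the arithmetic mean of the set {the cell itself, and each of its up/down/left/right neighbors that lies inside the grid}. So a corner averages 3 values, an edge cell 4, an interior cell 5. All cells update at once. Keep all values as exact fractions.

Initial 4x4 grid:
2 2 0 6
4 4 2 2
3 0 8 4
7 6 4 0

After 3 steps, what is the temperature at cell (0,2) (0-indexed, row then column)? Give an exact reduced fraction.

Step 1: cell (0,2) = 5/2
Step 2: cell (0,2) = 311/120
Step 3: cell (0,2) = 9821/3600
Full grid after step 3:
  5749/2160 9569/3600 9821/3600 3131/1080
  22813/7200 17983/6000 1879/600 701/225
  26957/7200 457/120 21001/6000 125/36
  4681/1080 29297/7200 1129/288 7651/2160

Answer: 9821/3600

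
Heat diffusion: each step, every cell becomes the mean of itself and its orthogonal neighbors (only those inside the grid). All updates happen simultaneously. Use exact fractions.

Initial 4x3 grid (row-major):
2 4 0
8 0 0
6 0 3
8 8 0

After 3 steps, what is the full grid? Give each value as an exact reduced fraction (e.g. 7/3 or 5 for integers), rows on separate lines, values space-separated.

After step 1:
  14/3 3/2 4/3
  4 12/5 3/4
  11/2 17/5 3/4
  22/3 4 11/3
After step 2:
  61/18 99/40 43/36
  497/120 241/100 157/120
  607/120 321/100 257/120
  101/18 23/5 101/36
After step 3:
  1801/540 5681/2400 224/135
  13499/3600 2709/1000 6349/3600
  16219/3600 871/250 8519/3600
  5497/1080 1217/300 3437/1080

Answer: 1801/540 5681/2400 224/135
13499/3600 2709/1000 6349/3600
16219/3600 871/250 8519/3600
5497/1080 1217/300 3437/1080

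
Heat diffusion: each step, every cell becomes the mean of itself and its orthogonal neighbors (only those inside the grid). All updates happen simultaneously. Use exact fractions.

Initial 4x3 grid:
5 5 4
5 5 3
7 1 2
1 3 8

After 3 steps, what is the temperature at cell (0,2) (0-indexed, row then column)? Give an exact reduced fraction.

Step 1: cell (0,2) = 4
Step 2: cell (0,2) = 49/12
Step 3: cell (0,2) = 2921/720
Full grid after step 3:
  3341/720 21341/4800 2921/720
  1783/400 8119/2000 1181/300
  13967/3600 7709/2000 1649/450
  8101/2160 17291/4800 8021/2160

Answer: 2921/720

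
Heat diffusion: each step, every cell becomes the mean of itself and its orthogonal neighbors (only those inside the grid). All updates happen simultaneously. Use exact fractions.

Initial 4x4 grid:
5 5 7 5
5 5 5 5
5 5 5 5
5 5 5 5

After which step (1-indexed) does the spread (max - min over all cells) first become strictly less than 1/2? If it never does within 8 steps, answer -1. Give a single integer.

Answer: 3

Derivation:
Step 1: max=17/3, min=5, spread=2/3
Step 2: max=331/60, min=5, spread=31/60
Step 3: max=2911/540, min=5, spread=211/540
  -> spread < 1/2 first at step 3
Step 4: max=286843/54000, min=5, spread=16843/54000
Step 5: max=2568643/486000, min=22579/4500, spread=130111/486000
Step 6: max=76542367/14580000, min=1357159/270000, spread=3255781/14580000
Step 7: max=2287353691/437400000, min=1361107/270000, spread=82360351/437400000
Step 8: max=68361316891/13122000000, min=245506441/48600000, spread=2074577821/13122000000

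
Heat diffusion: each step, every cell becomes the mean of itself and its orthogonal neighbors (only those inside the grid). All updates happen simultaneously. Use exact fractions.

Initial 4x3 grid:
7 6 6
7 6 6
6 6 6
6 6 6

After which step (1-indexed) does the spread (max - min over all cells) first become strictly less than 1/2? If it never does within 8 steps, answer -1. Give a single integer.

Step 1: max=20/3, min=6, spread=2/3
Step 2: max=233/36, min=6, spread=17/36
  -> spread < 1/2 first at step 2
Step 3: max=862/135, min=6, spread=52/135
Step 4: max=818849/129600, min=10847/1800, spread=7573/25920
Step 5: max=48825001/7776000, min=163217/27000, spread=363701/1555200
Step 6: max=2915213999/466560000, min=4367413/720000, spread=681043/3732480
Step 7: max=174330937141/27993600000, min=1182282089/194400000, spread=163292653/1119744000
Step 8: max=10432523884319/1679616000000, min=35549139163/5832000000, spread=1554974443/13436928000

Answer: 2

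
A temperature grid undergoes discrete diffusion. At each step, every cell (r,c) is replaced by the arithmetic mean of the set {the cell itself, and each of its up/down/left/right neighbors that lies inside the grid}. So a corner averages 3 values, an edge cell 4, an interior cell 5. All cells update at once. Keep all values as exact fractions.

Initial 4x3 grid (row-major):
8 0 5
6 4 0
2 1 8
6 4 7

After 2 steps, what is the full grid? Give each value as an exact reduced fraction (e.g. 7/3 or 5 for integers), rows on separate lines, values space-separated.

Answer: 167/36 767/240 61/18
937/240 39/10 727/240
331/80 73/20 1103/240
49/12 559/120 89/18

Derivation:
After step 1:
  14/3 17/4 5/3
  5 11/5 17/4
  15/4 19/5 4
  4 9/2 19/3
After step 2:
  167/36 767/240 61/18
  937/240 39/10 727/240
  331/80 73/20 1103/240
  49/12 559/120 89/18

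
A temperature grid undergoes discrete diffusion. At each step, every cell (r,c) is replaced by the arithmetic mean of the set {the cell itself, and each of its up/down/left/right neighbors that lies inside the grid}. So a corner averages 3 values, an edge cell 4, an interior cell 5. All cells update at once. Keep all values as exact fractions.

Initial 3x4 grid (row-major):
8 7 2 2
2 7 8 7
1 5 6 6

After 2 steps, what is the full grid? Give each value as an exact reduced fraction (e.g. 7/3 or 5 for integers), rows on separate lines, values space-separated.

Answer: 97/18 1333/240 245/48 85/18
559/120 541/100 571/100 87/16
143/36 73/15 35/6 55/9

Derivation:
After step 1:
  17/3 6 19/4 11/3
  9/2 29/5 6 23/4
  8/3 19/4 25/4 19/3
After step 2:
  97/18 1333/240 245/48 85/18
  559/120 541/100 571/100 87/16
  143/36 73/15 35/6 55/9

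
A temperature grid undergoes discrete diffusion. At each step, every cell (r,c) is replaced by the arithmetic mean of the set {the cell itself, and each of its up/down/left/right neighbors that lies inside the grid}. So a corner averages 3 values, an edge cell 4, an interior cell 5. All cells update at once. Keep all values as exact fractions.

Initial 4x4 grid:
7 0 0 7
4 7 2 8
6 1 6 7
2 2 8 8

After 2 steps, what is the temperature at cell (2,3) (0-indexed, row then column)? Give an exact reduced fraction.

Answer: 1543/240

Derivation:
Step 1: cell (2,3) = 29/4
Step 2: cell (2,3) = 1543/240
Full grid after step 2:
  79/18 733/240 307/80 53/12
  943/240 213/50 409/100 457/80
  1019/240 37/10 541/100 1543/240
  59/18 1019/240 1303/240 251/36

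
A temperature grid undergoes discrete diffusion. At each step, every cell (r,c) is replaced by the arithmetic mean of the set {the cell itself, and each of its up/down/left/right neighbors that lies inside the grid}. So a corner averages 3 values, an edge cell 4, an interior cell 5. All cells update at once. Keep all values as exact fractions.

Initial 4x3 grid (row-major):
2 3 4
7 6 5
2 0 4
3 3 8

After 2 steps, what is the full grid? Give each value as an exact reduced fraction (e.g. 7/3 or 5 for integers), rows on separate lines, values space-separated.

Answer: 4 319/80 25/6
309/80 399/100 43/10
155/48 359/100 17/4
55/18 85/24 17/4

Derivation:
After step 1:
  4 15/4 4
  17/4 21/5 19/4
  3 3 17/4
  8/3 7/2 5
After step 2:
  4 319/80 25/6
  309/80 399/100 43/10
  155/48 359/100 17/4
  55/18 85/24 17/4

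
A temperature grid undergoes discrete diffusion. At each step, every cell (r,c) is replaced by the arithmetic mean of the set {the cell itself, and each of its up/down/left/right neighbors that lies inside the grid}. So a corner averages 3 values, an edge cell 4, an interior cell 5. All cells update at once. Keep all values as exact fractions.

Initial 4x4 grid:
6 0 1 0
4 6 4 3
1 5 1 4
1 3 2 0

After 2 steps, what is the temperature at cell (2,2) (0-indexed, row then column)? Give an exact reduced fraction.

Answer: 129/50

Derivation:
Step 1: cell (2,2) = 16/5
Step 2: cell (2,2) = 129/50
Full grid after step 2:
  65/18 349/120 53/24 16/9
  53/15 7/2 14/5 109/48
  89/30 157/50 129/50 199/80
  43/18 547/240 189/80 11/6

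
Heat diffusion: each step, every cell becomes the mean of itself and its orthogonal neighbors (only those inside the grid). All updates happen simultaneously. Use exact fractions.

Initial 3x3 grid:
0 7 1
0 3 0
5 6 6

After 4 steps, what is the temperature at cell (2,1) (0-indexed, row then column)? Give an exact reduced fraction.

Step 1: cell (2,1) = 5
Step 2: cell (2,1) = 119/30
Step 3: cell (2,1) = 13001/3600
Step 4: cell (2,1) = 23321/6750
Full grid after step 4:
  358189/129600 813571/288000 375539/129600
  54731/18000 1121081/360000 1377419/432000
  108041/32400 23321/6750 24973/7200

Answer: 23321/6750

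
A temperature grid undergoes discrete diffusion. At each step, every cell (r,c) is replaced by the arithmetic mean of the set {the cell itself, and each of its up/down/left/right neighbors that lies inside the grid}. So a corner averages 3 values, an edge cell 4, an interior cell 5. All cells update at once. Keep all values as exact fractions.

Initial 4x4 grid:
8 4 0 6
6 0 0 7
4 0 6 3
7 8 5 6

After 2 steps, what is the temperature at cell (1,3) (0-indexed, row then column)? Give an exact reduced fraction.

Step 1: cell (1,3) = 4
Step 2: cell (1,3) = 493/120
Full grid after step 2:
  9/2 27/8 373/120 65/18
  67/16 157/50 139/50 493/120
  1121/240 353/100 83/20 509/120
  187/36 1271/240 1123/240 197/36

Answer: 493/120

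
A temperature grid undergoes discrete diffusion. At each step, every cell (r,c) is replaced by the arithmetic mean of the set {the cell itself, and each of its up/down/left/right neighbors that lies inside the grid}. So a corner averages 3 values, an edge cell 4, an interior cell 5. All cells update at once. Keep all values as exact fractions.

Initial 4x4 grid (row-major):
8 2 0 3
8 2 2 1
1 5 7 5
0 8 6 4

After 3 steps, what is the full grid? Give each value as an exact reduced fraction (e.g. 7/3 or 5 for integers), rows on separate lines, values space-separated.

Answer: 191/45 8431/2400 19517/7200 4859/2160
10061/2400 1933/500 3877/1200 676/225
3311/800 8461/2000 2147/500 83/20
989/240 899/200 587/120 44/9

Derivation:
After step 1:
  6 3 7/4 4/3
  19/4 19/5 12/5 11/4
  7/2 23/5 5 17/4
  3 19/4 25/4 5
After step 2:
  55/12 291/80 509/240 35/18
  361/80 371/100 157/50 161/60
  317/80 433/100 9/2 17/4
  15/4 93/20 21/4 31/6
After step 3:
  191/45 8431/2400 19517/7200 4859/2160
  10061/2400 1933/500 3877/1200 676/225
  3311/800 8461/2000 2147/500 83/20
  989/240 899/200 587/120 44/9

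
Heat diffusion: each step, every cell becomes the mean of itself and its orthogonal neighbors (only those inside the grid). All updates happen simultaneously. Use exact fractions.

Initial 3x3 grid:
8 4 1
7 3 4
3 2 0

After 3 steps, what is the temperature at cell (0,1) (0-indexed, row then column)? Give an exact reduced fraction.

Step 1: cell (0,1) = 4
Step 2: cell (0,1) = 13/3
Step 3: cell (0,1) = 719/180
Full grid after step 3:
  2077/432 719/180 121/36
  12449/2880 4423/1200 14/5
  559/144 61/20 31/12

Answer: 719/180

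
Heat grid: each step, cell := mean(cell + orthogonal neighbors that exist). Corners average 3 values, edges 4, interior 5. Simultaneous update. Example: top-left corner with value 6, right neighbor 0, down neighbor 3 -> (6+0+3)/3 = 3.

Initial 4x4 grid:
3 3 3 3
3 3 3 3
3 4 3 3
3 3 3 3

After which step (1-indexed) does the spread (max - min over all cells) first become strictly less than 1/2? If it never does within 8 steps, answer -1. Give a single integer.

Answer: 1

Derivation:
Step 1: max=13/4, min=3, spread=1/4
  -> spread < 1/2 first at step 1
Step 2: max=161/50, min=3, spread=11/50
Step 3: max=7567/2400, min=3, spread=367/2400
Step 4: max=33971/10800, min=1813/600, spread=1337/10800
Step 5: max=1013669/324000, min=54469/18000, spread=33227/324000
Step 6: max=30374327/9720000, min=328049/108000, spread=849917/9720000
Step 7: max=908514347/291600000, min=4928533/1620000, spread=21378407/291600000
Step 8: max=27210462371/8748000000, min=1481688343/486000000, spread=540072197/8748000000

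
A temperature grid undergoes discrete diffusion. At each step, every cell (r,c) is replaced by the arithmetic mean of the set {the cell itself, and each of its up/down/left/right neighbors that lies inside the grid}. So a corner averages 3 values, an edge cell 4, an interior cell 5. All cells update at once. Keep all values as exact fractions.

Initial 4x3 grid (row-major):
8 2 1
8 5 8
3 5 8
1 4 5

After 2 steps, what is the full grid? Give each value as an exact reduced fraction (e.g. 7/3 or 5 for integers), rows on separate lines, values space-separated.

Answer: 16/3 289/60 79/18
437/80 261/50 319/60
215/48 251/50 17/3
32/9 205/48 191/36

Derivation:
After step 1:
  6 4 11/3
  6 28/5 11/2
  17/4 5 13/2
  8/3 15/4 17/3
After step 2:
  16/3 289/60 79/18
  437/80 261/50 319/60
  215/48 251/50 17/3
  32/9 205/48 191/36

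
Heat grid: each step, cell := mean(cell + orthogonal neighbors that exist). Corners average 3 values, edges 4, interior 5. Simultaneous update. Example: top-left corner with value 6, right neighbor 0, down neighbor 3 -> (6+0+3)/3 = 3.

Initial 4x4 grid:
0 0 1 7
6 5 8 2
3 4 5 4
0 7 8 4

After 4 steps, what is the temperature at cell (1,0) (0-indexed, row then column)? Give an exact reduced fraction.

Answer: 250993/72000

Derivation:
Step 1: cell (1,0) = 7/2
Step 2: cell (1,0) = 267/80
Step 3: cell (1,0) = 7867/2400
Step 4: cell (1,0) = 250993/72000
Full grid after step 4:
  66677/21600 123239/36000 80549/21600 131833/32400
  250993/72000 15009/4000 76919/18000 46789/10800
  840371/216000 391087/90000 837863/180000 262589/54000
  136021/32400 977411/216000 1070651/216000 323693/64800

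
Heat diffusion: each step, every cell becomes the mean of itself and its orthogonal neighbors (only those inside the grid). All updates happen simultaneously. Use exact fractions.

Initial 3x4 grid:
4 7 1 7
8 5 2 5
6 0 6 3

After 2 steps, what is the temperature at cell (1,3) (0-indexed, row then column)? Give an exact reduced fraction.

Answer: 341/80

Derivation:
Step 1: cell (1,3) = 17/4
Step 2: cell (1,3) = 341/80
Full grid after step 2:
  49/9 577/120 499/120 77/18
  423/80 449/100 389/100 341/80
  44/9 241/60 58/15 35/9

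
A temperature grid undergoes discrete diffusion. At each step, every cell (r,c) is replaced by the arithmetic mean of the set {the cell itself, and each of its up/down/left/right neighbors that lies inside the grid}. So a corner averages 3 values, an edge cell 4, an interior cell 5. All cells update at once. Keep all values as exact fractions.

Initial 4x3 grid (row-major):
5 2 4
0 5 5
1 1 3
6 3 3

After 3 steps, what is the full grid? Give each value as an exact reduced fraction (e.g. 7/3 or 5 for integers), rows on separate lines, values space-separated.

Answer: 6191/2160 1339/400 7561/2160
20447/7200 372/125 24847/7200
19157/7200 17831/6000 2473/800
386/135 42049/14400 1121/360

Derivation:
After step 1:
  7/3 4 11/3
  11/4 13/5 17/4
  2 13/5 3
  10/3 13/4 3
After step 2:
  109/36 63/20 143/36
  581/240 81/25 811/240
  641/240 269/100 257/80
  103/36 731/240 37/12
After step 3:
  6191/2160 1339/400 7561/2160
  20447/7200 372/125 24847/7200
  19157/7200 17831/6000 2473/800
  386/135 42049/14400 1121/360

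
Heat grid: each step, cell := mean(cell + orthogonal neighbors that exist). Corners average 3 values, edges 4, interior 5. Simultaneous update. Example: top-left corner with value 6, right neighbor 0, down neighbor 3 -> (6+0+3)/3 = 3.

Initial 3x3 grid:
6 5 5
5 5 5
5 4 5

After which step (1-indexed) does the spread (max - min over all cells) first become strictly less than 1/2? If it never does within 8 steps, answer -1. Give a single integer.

Step 1: max=16/3, min=14/3, spread=2/3
Step 2: max=95/18, min=1133/240, spread=401/720
Step 3: max=5539/1080, min=10363/2160, spread=143/432
  -> spread < 1/2 first at step 3
Step 4: max=330323/64800, min=630521/129600, spread=1205/5184
Step 5: max=19629031/3888000, min=37989187/7776000, spread=10151/62208
Step 6: max=1173193007/233280000, min=2292937889/466560000, spread=85517/746496
Step 7: max=70112795179/13996800000, min=137974243483/27993600000, spread=720431/8957952
Step 8: max=4197657044363/839808000000, min=8300482510601/1679616000000, spread=6069221/107495424

Answer: 3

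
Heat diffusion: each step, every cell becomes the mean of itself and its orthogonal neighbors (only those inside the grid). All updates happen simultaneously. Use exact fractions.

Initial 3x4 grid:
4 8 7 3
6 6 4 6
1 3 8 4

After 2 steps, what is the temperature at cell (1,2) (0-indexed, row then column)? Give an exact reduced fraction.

Answer: 261/50

Derivation:
Step 1: cell (1,2) = 31/5
Step 2: cell (1,2) = 261/50
Full grid after step 2:
  11/2 463/80 1397/240 181/36
  1139/240 133/25 261/50 1307/240
  145/36 1079/240 429/80 5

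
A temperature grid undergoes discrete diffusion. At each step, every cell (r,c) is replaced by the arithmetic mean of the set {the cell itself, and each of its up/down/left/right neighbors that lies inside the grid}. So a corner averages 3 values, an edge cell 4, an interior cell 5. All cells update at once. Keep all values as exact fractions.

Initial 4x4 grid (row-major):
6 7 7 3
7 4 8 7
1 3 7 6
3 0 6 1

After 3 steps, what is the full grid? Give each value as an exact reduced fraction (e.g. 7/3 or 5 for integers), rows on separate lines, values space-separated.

Answer: 12253/2160 41779/7200 43939/7200 6473/1080
2149/450 32239/6000 16913/3000 42079/7200
3391/900 12061/3000 29837/6000 36911/7200
605/216 12409/3600 14533/3600 2011/432

Derivation:
After step 1:
  20/3 6 25/4 17/3
  9/2 29/5 33/5 6
  7/2 3 6 21/4
  4/3 3 7/2 13/3
After step 2:
  103/18 1483/240 1471/240 215/36
  307/60 259/50 613/100 1411/240
  37/12 213/50 487/100 259/48
  47/18 65/24 101/24 157/36
After step 3:
  12253/2160 41779/7200 43939/7200 6473/1080
  2149/450 32239/6000 16913/3000 42079/7200
  3391/900 12061/3000 29837/6000 36911/7200
  605/216 12409/3600 14533/3600 2011/432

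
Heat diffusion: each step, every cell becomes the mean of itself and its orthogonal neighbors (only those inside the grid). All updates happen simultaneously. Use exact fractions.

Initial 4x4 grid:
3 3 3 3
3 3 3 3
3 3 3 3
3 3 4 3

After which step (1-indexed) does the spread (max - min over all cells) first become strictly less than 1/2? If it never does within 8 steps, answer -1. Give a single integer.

Answer: 1

Derivation:
Step 1: max=10/3, min=3, spread=1/3
  -> spread < 1/2 first at step 1
Step 2: max=391/120, min=3, spread=31/120
Step 3: max=3451/1080, min=3, spread=211/1080
Step 4: max=340843/108000, min=3, spread=16843/108000
Step 5: max=3054643/972000, min=27079/9000, spread=130111/972000
Step 6: max=91122367/29160000, min=1627159/540000, spread=3255781/29160000
Step 7: max=2724753691/874800000, min=1631107/540000, spread=82360351/874800000
Step 8: max=81483316891/26244000000, min=294106441/97200000, spread=2074577821/26244000000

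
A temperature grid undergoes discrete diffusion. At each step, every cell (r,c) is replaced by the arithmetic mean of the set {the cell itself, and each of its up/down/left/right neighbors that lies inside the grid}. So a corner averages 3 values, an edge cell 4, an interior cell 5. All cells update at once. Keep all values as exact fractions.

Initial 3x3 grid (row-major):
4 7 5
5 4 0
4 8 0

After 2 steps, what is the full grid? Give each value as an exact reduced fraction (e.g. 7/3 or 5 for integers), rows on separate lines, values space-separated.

Answer: 175/36 287/60 15/4
401/80 203/50 823/240
167/36 257/60 107/36

Derivation:
After step 1:
  16/3 5 4
  17/4 24/5 9/4
  17/3 4 8/3
After step 2:
  175/36 287/60 15/4
  401/80 203/50 823/240
  167/36 257/60 107/36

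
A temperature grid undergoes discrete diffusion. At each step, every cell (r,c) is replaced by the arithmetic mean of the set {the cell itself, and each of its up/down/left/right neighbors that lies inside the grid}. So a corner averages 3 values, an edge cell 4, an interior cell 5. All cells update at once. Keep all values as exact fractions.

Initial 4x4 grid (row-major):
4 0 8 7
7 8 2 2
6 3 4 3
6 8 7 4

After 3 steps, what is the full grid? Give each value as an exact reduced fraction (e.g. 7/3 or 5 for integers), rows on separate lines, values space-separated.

Answer: 253/54 34741/7200 31861/7200 2467/540
37891/7200 7003/1500 3473/750 29971/7200
39571/7200 16187/3000 13577/3000 31219/7200
6539/1080 39931/7200 36619/7200 4829/1080

Derivation:
After step 1:
  11/3 5 17/4 17/3
  25/4 4 24/5 7/2
  11/2 29/5 19/5 13/4
  20/3 6 23/4 14/3
After step 2:
  179/36 203/48 1183/240 161/36
  233/48 517/100 407/100 1033/240
  1453/240 251/50 117/25 913/240
  109/18 1453/240 1213/240 41/9
After step 3:
  253/54 34741/7200 31861/7200 2467/540
  37891/7200 7003/1500 3473/750 29971/7200
  39571/7200 16187/3000 13577/3000 31219/7200
  6539/1080 39931/7200 36619/7200 4829/1080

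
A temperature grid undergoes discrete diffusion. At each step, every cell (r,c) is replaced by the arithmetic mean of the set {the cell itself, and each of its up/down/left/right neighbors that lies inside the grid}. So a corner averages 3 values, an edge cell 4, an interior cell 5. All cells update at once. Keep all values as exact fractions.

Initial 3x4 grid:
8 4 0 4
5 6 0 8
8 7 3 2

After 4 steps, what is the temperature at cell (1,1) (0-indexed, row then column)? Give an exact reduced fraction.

Step 1: cell (1,1) = 22/5
Step 2: cell (1,1) = 501/100
Step 3: cell (1,1) = 27959/6000
Step 4: cell (1,1) = 1734631/360000
Full grid after step 4:
  670961/129600 484763/108000 139571/36000 75281/21600
  4624889/864000 1734631/360000 705503/180000 1594057/432000
  721661/129600 265069/54000 28693/6750 245093/64800

Answer: 1734631/360000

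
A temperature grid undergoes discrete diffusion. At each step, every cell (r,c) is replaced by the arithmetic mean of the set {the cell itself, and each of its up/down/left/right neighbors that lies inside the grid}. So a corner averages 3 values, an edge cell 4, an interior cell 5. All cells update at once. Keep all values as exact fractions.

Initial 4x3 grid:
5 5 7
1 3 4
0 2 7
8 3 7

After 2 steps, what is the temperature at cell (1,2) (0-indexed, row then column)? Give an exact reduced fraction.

Answer: 223/48

Derivation:
Step 1: cell (1,2) = 21/4
Step 2: cell (1,2) = 223/48
Full grid after step 2:
  131/36 17/4 187/36
  35/12 37/10 223/48
  35/12 15/4 227/48
  137/36 13/3 47/9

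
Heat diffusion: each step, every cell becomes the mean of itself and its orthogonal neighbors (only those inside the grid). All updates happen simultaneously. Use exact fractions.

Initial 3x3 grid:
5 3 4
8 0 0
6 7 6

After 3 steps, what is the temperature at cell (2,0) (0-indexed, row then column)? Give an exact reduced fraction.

Answer: 1871/360

Derivation:
Step 1: cell (2,0) = 7
Step 2: cell (2,0) = 11/2
Step 3: cell (2,0) = 1871/360
Full grid after step 3:
  9431/2160 12833/3600 3373/1080
  67507/14400 2057/500 24091/7200
  1871/360 64807/14400 8621/2160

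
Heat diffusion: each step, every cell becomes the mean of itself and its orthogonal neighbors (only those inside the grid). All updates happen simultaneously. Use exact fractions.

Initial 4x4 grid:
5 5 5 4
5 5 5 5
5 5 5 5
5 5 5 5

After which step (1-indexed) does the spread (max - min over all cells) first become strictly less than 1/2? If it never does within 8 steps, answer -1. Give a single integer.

Answer: 1

Derivation:
Step 1: max=5, min=14/3, spread=1/3
  -> spread < 1/2 first at step 1
Step 2: max=5, min=85/18, spread=5/18
Step 3: max=5, min=1039/216, spread=41/216
Step 4: max=5, min=31357/6480, spread=1043/6480
Step 5: max=5, min=946447/194400, spread=25553/194400
Step 6: max=89921/18000, min=28488541/5832000, spread=645863/5832000
Step 7: max=599029/120000, min=857158309/174960000, spread=16225973/174960000
Step 8: max=269299/54000, min=25766522017/5248800000, spread=409340783/5248800000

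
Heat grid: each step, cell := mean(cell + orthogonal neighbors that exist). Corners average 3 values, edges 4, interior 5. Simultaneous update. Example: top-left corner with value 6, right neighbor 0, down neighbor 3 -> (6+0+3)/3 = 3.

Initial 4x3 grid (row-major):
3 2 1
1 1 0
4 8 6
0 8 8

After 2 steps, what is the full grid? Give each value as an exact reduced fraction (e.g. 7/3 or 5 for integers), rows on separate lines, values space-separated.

After step 1:
  2 7/4 1
  9/4 12/5 2
  13/4 27/5 11/2
  4 6 22/3
After step 2:
  2 143/80 19/12
  99/40 69/25 109/40
  149/40 451/100 607/120
  53/12 341/60 113/18

Answer: 2 143/80 19/12
99/40 69/25 109/40
149/40 451/100 607/120
53/12 341/60 113/18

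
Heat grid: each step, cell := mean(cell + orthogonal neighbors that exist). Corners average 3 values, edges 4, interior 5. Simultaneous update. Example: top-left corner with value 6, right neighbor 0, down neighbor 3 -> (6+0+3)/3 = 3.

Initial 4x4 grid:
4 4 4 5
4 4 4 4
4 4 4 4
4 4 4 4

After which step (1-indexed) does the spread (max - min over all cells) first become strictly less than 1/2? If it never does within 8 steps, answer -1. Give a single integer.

Step 1: max=13/3, min=4, spread=1/3
  -> spread < 1/2 first at step 1
Step 2: max=77/18, min=4, spread=5/18
Step 3: max=905/216, min=4, spread=41/216
Step 4: max=26963/6480, min=4, spread=1043/6480
Step 5: max=803153/194400, min=4, spread=25553/194400
Step 6: max=23999459/5832000, min=72079/18000, spread=645863/5832000
Step 7: max=717481691/174960000, min=480971/120000, spread=16225973/174960000
Step 8: max=21472677983/5248800000, min=216701/54000, spread=409340783/5248800000

Answer: 1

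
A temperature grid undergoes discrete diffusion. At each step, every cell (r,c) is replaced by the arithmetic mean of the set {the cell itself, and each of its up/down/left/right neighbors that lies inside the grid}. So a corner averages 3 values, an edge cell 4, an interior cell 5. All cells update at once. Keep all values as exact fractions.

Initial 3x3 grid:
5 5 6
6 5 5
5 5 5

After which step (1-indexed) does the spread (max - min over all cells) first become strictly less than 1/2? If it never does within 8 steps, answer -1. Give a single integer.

Step 1: max=16/3, min=5, spread=1/3
  -> spread < 1/2 first at step 1
Step 2: max=1267/240, min=61/12, spread=47/240
Step 3: max=5701/1080, min=411/80, spread=61/432
Step 4: max=340637/64800, min=222833/43200, spread=511/5184
Step 5: max=20399089/3888000, min=13419851/2592000, spread=4309/62208
Step 6: max=1221383633/233280000, min=268898099/51840000, spread=36295/746496
Step 7: max=73193043901/13996800000, min=48476849059/9331200000, spread=305773/8957952
Step 8: max=4387137511397/839808000000, min=2911341929473/559872000000, spread=2575951/107495424

Answer: 1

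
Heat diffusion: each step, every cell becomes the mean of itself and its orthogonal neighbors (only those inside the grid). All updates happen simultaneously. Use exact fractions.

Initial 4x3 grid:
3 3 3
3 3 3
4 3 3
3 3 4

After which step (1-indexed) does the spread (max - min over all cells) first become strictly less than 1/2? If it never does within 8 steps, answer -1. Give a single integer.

Answer: 1

Derivation:
Step 1: max=10/3, min=3, spread=1/3
  -> spread < 1/2 first at step 1
Step 2: max=787/240, min=3, spread=67/240
Step 3: max=7067/2160, min=145/48, spread=271/1080
Step 4: max=420799/129600, min=7321/2400, spread=5093/25920
Step 5: max=25139501/7776000, min=662611/216000, spread=257101/1555200
Step 6: max=1501333999/466560000, min=19987967/6480000, spread=497603/3732480
Step 7: max=89774837141/27993600000, min=200646113/64800000, spread=123828653/1119744000
Step 8: max=5369989884319/1679616000000, min=18118295413/5832000000, spread=1215366443/13436928000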